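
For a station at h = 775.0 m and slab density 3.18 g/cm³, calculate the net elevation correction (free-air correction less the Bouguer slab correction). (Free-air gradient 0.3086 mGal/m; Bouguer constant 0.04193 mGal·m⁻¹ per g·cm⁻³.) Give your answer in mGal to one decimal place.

Combined gradient = 0.3086 − 0.04193 × 3.18 = 0.1752626 mGal/m
Combined elevation correction = 0.1752626 × 775.0 = 135.8 mGal

135.8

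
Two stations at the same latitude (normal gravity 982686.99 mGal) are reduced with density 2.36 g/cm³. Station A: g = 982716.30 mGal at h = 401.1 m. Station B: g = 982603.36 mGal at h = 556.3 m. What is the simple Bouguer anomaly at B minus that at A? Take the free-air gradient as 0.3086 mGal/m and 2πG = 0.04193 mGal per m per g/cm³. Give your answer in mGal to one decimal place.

-80.4

Δg_SB(A) = 982716.30 − 982686.99 + 0.3086×401.1 − 0.04193×2.36×401.1 = 113.40 mGal
Δg_SB(B) = 982603.36 − 982686.99 + 0.3086×556.3 − 0.04193×2.36×556.3 = 33.00 mGal
Difference = 33.00 − (113.40) = -80.40 mGal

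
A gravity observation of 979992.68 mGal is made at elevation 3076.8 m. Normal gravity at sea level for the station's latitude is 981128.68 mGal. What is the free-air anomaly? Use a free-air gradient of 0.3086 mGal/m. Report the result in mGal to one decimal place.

-186.5

Free-air correction = 0.3086 × 3076.8 = 949.50 mGal
Free-air anomaly = 979992.68 − 981128.68 + (949.50) = -186.50 mGal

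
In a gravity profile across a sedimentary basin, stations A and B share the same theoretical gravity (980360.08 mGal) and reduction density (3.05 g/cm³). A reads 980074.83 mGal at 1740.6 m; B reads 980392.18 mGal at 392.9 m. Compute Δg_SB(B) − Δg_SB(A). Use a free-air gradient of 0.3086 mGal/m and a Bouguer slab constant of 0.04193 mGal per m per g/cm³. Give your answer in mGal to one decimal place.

73.8

Δg_SB(A) = 980074.83 − 980360.08 + 0.3086×1740.6 − 0.04193×3.05×1740.6 = 29.30 mGal
Δg_SB(B) = 980392.18 − 980360.08 + 0.3086×392.9 − 0.04193×3.05×392.9 = 103.10 mGal
Difference = 103.10 − (29.30) = 73.80 mGal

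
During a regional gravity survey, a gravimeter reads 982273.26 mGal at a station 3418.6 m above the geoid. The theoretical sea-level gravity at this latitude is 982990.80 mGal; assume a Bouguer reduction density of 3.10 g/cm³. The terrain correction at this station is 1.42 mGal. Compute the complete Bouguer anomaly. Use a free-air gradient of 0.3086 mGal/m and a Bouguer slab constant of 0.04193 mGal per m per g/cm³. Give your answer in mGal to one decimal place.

-105.5

Free-air correction = 0.3086 × 3418.6 = 1054.98 mGal
Free-air anomaly = 982273.26 − 982990.80 + (1054.98) = 337.44 mGal
Bouguer slab correction = 0.04193 × 3.10 × 3418.6 = 444.36 mGal
Simple Bouguer anomaly = 337.44 − (444.36) = -106.92 mGal
Complete Bouguer anomaly = -106.92 + 1.42 = -105.50 mGal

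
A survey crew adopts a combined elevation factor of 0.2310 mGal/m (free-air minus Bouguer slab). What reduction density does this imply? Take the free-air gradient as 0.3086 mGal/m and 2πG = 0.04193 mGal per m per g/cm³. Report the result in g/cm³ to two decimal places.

0.2310 = 0.3086 − 0.04193 × ρ
ρ = (0.3086 − 0.2310) / 0.04193 = 1.85 g/cm³

1.85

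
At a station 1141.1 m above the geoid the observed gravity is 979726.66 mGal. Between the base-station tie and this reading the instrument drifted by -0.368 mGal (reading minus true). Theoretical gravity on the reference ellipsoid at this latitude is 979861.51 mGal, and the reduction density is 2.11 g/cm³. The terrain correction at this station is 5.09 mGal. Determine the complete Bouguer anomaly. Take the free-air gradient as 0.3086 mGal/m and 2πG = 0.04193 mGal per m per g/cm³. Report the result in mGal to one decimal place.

121.8

Drift-corrected reading = 979726.66 − (-0.368) = 979727.028 mGal
Free-air correction = 0.3086 × 1141.1 = 352.14 mGal
Free-air anomaly = 979727.028 − 979861.51 + (352.14) = 217.658 mGal
Bouguer slab correction = 0.04193 × 2.11 × 1141.1 = 100.96 mGal
Simple Bouguer anomaly = 217.658 − (100.96) = 116.698 mGal
Complete Bouguer anomaly = 116.698 + 5.09 = 121.788 mGal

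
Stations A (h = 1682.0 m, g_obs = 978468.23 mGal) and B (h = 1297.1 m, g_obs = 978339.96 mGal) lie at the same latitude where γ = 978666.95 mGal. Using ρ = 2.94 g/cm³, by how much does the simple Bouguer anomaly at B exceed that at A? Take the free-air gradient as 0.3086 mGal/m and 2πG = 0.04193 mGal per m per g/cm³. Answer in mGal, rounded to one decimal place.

Δg_SB(A) = 978468.23 − 978666.95 + 0.3086×1682.0 − 0.04193×2.94×1682.0 = 113.00 mGal
Δg_SB(B) = 978339.96 − 978666.95 + 0.3086×1297.1 − 0.04193×2.94×1297.1 = -86.60 mGal
Difference = -86.60 − (113.00) = -199.60 mGal

-199.6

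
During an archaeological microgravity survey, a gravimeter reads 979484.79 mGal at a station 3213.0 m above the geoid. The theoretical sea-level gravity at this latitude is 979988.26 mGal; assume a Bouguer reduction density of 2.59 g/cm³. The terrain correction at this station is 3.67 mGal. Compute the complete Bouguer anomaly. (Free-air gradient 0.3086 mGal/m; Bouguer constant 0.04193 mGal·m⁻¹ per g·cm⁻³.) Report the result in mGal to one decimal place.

142.8

Free-air correction = 0.3086 × 3213.0 = 991.53 mGal
Free-air anomaly = 979484.79 − 979988.26 + (991.53) = 488.06 mGal
Bouguer slab correction = 0.04193 × 2.59 × 3213.0 = 348.93 mGal
Simple Bouguer anomaly = 488.06 − (348.93) = 139.13 mGal
Complete Bouguer anomaly = 139.13 + 3.67 = 142.80 mGal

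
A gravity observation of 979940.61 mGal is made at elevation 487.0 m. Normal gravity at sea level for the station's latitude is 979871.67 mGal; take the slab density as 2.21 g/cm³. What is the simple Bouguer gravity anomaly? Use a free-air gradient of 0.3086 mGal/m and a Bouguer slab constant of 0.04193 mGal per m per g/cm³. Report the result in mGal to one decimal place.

Free-air correction = 0.3086 × 487.0 = 150.29 mGal
Free-air anomaly = 979940.61 − 979871.67 + (150.29) = 219.23 mGal
Bouguer slab correction = 0.04193 × 2.21 × 487.0 = 45.13 mGal
Simple Bouguer anomaly = 219.23 − (45.13) = 174.10 mGal

174.1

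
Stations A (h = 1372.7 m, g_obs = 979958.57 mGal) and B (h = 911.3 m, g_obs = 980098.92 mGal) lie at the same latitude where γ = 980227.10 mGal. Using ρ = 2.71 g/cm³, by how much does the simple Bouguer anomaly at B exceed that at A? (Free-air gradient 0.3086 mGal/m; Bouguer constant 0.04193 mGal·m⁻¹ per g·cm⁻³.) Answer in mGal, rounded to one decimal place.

50.4

Δg_SB(A) = 979958.57 − 980227.10 + 0.3086×1372.7 − 0.04193×2.71×1372.7 = -0.90 mGal
Δg_SB(B) = 980098.92 − 980227.10 + 0.3086×911.3 − 0.04193×2.71×911.3 = 49.50 mGal
Difference = 49.50 − (-0.90) = 50.40 mGal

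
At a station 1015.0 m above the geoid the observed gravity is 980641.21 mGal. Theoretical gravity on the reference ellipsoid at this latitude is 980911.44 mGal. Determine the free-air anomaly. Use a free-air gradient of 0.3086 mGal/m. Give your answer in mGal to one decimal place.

Free-air correction = 0.3086 × 1015.0 = 313.23 mGal
Free-air anomaly = 980641.21 − 980911.44 + (313.23) = 43.00 mGal

43.0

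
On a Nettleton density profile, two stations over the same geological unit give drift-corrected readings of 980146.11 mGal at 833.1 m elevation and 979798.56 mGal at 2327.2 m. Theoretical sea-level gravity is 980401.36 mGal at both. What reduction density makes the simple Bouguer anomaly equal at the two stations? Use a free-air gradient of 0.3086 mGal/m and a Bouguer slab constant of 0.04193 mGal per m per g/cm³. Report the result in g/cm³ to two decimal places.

1.81

Δg_obs = 979798.56 − 980146.11 = -347.55 mGal over Δh = 2327.2 − 833.1 = 1494.1 m
Equal Bouguer anomalies ⇒ Δg_obs + (0.3086 − 0.04193ρ)·Δh = 0
0.3086 − 0.04193ρ = −Δg_obs/Δh = 0.23261
ρ = (0.3086 − 0.23261) / 0.04193 = 1.81 g/cm³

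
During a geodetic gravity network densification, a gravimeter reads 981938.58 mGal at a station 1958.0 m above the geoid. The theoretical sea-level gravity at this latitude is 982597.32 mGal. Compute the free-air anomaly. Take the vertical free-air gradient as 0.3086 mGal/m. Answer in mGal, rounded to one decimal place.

-54.5

Free-air correction = 0.3086 × 1958.0 = 604.24 mGal
Free-air anomaly = 981938.58 − 982597.32 + (604.24) = -54.50 mGal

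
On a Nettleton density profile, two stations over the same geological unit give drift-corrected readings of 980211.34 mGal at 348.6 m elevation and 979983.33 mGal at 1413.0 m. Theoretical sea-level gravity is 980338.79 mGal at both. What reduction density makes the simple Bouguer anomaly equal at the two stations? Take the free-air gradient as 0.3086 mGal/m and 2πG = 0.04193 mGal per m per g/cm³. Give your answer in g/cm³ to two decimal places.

Δg_obs = 979983.33 − 980211.34 = -228.01 mGal over Δh = 1413.0 − 348.6 = 1064.4 m
Equal Bouguer anomalies ⇒ Δg_obs + (0.3086 − 0.04193ρ)·Δh = 0
0.3086 − 0.04193ρ = −Δg_obs/Δh = 0.21421
ρ = (0.3086 − 0.21421) / 0.04193 = 2.25 g/cm³

2.25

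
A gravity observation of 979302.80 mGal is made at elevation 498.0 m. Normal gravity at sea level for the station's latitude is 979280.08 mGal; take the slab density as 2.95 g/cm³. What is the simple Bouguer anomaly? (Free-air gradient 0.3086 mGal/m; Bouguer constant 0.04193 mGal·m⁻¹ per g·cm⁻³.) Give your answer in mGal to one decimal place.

Free-air correction = 0.3086 × 498.0 = 153.68 mGal
Free-air anomaly = 979302.80 − 979280.08 + (153.68) = 176.40 mGal
Bouguer slab correction = 0.04193 × 2.95 × 498.0 = 61.60 mGal
Simple Bouguer anomaly = 176.40 − (61.60) = 114.80 mGal

114.8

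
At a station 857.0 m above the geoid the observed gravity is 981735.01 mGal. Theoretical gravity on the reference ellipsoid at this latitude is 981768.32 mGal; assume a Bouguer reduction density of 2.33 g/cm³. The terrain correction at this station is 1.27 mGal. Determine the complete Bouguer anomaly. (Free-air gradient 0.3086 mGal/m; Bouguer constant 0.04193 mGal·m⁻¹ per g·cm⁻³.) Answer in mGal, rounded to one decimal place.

Free-air correction = 0.3086 × 857.0 = 264.47 mGal
Free-air anomaly = 981735.01 − 981768.32 + (264.47) = 231.16 mGal
Bouguer slab correction = 0.04193 × 2.33 × 857.0 = 83.73 mGal
Simple Bouguer anomaly = 231.16 − (83.73) = 147.43 mGal
Complete Bouguer anomaly = 147.43 + 1.27 = 148.70 mGal

148.7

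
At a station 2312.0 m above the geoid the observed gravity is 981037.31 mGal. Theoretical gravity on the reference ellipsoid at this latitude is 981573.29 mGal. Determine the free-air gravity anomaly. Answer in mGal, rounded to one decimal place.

177.5

Free-air correction = 0.3086 × 2312.0 = 713.48 mGal
Free-air anomaly = 981037.31 − 981573.29 + (713.48) = 177.50 mGal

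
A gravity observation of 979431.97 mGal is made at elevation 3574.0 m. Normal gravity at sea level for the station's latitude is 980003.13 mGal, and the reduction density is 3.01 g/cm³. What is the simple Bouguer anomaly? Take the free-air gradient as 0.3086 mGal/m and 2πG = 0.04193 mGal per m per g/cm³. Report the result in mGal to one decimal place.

80.7

Free-air correction = 0.3086 × 3574.0 = 1102.94 mGal
Free-air anomaly = 979431.97 − 980003.13 + (1102.94) = 531.78 mGal
Bouguer slab correction = 0.04193 × 3.01 × 3574.0 = 451.07 mGal
Simple Bouguer anomaly = 531.78 − (451.07) = 80.71 mGal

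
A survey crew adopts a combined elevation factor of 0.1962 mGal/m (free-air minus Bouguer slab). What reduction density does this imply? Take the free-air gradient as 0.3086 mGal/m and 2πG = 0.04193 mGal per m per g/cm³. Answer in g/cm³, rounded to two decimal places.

0.1962 = 0.3086 − 0.04193 × ρ
ρ = (0.3086 − 0.1962) / 0.04193 = 2.68 g/cm³

2.68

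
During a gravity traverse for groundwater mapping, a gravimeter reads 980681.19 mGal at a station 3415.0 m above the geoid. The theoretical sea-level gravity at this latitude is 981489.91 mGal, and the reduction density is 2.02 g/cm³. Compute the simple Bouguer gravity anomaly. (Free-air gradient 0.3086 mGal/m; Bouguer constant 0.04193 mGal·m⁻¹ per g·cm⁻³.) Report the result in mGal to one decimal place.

-44.1

Free-air correction = 0.3086 × 3415.0 = 1053.87 mGal
Free-air anomaly = 980681.19 − 981489.91 + (1053.87) = 245.15 mGal
Bouguer slab correction = 0.04193 × 2.02 × 3415.0 = 289.25 mGal
Simple Bouguer anomaly = 245.15 − (289.25) = -44.10 mGal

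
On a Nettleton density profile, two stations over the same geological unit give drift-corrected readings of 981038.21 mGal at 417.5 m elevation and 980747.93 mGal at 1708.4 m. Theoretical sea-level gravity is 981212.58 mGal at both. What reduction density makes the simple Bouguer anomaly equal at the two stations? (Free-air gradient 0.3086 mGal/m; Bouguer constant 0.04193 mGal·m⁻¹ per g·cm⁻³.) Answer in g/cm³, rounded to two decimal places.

2.00

Δg_obs = 980747.93 − 981038.21 = -290.28 mGal over Δh = 1708.4 − 417.5 = 1290.9 m
Equal Bouguer anomalies ⇒ Δg_obs + (0.3086 − 0.04193ρ)·Δh = 0
0.3086 − 0.04193ρ = −Δg_obs/Δh = 0.22487
ρ = (0.3086 − 0.22487) / 0.04193 = 2.00 g/cm³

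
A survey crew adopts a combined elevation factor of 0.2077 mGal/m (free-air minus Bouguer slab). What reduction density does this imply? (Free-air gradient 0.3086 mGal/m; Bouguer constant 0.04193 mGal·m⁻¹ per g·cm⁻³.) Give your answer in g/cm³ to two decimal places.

2.41

0.2077 = 0.3086 − 0.04193 × ρ
ρ = (0.3086 − 0.2077) / 0.04193 = 2.41 g/cm³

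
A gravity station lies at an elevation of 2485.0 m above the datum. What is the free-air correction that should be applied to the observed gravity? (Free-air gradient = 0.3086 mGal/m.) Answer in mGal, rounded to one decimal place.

766.9

Free-air correction = 0.3086 × 2485.0 = 766.9 mGal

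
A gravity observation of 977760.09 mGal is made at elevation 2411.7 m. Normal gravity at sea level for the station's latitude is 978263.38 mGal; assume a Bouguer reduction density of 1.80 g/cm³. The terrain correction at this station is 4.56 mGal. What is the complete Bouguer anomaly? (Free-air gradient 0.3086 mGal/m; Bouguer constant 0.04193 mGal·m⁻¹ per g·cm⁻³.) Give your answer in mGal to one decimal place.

Free-air correction = 0.3086 × 2411.7 = 744.25 mGal
Free-air anomaly = 977760.09 − 978263.38 + (744.25) = 240.96 mGal
Bouguer slab correction = 0.04193 × 1.80 × 2411.7 = 182.02 mGal
Simple Bouguer anomaly = 240.96 − (182.02) = 58.94 mGal
Complete Bouguer anomaly = 58.94 + 4.56 = 63.50 mGal

63.5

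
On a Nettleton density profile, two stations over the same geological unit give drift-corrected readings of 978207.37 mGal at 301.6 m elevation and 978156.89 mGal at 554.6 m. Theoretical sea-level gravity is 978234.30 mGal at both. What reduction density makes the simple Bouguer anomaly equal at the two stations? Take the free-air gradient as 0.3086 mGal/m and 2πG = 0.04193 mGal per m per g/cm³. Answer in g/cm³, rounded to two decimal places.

2.60

Δg_obs = 978156.89 − 978207.37 = -50.48 mGal over Δh = 554.6 − 301.6 = 253.0 m
Equal Bouguer anomalies ⇒ Δg_obs + (0.3086 − 0.04193ρ)·Δh = 0
0.3086 − 0.04193ρ = −Δg_obs/Δh = 0.19953
ρ = (0.3086 − 0.19953) / 0.04193 = 2.60 g/cm³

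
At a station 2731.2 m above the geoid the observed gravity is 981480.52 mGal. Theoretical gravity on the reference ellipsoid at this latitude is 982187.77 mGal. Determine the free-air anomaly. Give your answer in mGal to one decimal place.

135.6

Free-air correction = 0.3086 × 2731.2 = 842.85 mGal
Free-air anomaly = 981480.52 − 982187.77 + (842.85) = 135.60 mGal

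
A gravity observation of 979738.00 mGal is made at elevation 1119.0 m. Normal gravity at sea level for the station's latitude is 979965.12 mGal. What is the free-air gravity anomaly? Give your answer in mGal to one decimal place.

118.2

Free-air correction = 0.3086 × 1119.0 = 345.32 mGal
Free-air anomaly = 979738.00 − 979965.12 + (345.32) = 118.20 mGal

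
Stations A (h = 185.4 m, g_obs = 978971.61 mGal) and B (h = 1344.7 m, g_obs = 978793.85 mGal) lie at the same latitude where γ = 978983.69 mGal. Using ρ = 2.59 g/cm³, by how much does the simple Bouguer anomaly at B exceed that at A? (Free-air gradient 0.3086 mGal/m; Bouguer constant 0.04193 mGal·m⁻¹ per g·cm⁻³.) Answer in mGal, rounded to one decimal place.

Δg_SB(A) = 978971.61 − 978983.69 + 0.3086×185.4 − 0.04193×2.59×185.4 = 25.00 mGal
Δg_SB(B) = 978793.85 − 978983.69 + 0.3086×1344.7 − 0.04193×2.59×1344.7 = 79.10 mGal
Difference = 79.10 − (25.00) = 54.10 mGal

54.1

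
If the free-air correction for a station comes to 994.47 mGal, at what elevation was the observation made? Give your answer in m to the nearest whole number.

h = 994.47 / 0.3086 = 3222.52 m

3223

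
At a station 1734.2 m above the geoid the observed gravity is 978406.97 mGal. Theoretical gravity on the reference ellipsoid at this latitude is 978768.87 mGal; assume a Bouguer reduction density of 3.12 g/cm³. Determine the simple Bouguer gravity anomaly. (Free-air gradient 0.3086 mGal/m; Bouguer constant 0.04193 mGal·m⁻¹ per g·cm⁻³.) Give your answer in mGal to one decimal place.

Free-air correction = 0.3086 × 1734.2 = 535.17 mGal
Free-air anomaly = 978406.97 − 978768.87 + (535.17) = 173.27 mGal
Bouguer slab correction = 0.04193 × 3.12 × 1734.2 = 226.87 mGal
Simple Bouguer anomaly = 173.27 − (226.87) = -53.60 mGal

-53.6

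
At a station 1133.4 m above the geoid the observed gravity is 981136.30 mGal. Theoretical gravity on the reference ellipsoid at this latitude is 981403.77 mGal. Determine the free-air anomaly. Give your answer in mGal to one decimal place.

Free-air correction = 0.3086 × 1133.4 = 349.77 mGal
Free-air anomaly = 981136.30 − 981403.77 + (349.77) = 82.30 mGal

82.3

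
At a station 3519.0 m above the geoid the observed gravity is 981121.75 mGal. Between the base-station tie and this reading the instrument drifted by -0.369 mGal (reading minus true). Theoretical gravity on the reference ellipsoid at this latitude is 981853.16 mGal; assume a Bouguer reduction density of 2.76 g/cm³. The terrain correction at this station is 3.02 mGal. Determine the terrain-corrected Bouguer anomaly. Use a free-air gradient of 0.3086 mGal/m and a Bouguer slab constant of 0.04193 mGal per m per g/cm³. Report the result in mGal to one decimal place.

-49.3

Drift-corrected reading = 981121.75 − (-0.369) = 981122.119 mGal
Free-air correction = 0.3086 × 3519.0 = 1085.96 mGal
Free-air anomaly = 981122.119 − 981853.16 + (1085.96) = 354.919 mGal
Bouguer slab correction = 0.04193 × 2.76 × 3519.0 = 407.24 mGal
Simple Bouguer anomaly = 354.919 − (407.24) = -52.321 mGal
Complete Bouguer anomaly = -52.321 + 3.02 = -49.301 mGal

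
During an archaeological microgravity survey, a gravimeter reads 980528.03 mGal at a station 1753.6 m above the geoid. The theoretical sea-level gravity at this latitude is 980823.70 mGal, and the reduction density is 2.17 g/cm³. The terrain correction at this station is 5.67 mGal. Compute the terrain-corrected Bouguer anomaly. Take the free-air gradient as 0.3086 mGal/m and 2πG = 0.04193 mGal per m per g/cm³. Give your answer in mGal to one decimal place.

Free-air correction = 0.3086 × 1753.6 = 541.16 mGal
Free-air anomaly = 980528.03 − 980823.70 + (541.16) = 245.49 mGal
Bouguer slab correction = 0.04193 × 2.17 × 1753.6 = 159.56 mGal
Simple Bouguer anomaly = 245.49 − (159.56) = 85.93 mGal
Complete Bouguer anomaly = 85.93 + 5.67 = 91.60 mGal

91.6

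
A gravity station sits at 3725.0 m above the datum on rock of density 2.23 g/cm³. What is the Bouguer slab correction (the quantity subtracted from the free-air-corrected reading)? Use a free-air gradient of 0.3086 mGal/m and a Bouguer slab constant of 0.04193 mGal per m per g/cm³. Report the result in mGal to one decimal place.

Bouguer slab correction = 0.04193 × 2.23 × 3725.0 = 348.3 mGal

348.3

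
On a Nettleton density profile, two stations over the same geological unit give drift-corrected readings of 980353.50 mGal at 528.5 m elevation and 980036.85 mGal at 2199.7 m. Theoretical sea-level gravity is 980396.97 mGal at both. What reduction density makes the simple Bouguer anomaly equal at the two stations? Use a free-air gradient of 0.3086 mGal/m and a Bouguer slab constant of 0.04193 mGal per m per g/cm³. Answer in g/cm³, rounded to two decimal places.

2.84

Δg_obs = 980036.85 − 980353.50 = -316.65 mGal over Δh = 2199.7 − 528.5 = 1671.2 m
Equal Bouguer anomalies ⇒ Δg_obs + (0.3086 − 0.04193ρ)·Δh = 0
0.3086 − 0.04193ρ = −Δg_obs/Δh = 0.18947
ρ = (0.3086 − 0.18947) / 0.04193 = 2.84 g/cm³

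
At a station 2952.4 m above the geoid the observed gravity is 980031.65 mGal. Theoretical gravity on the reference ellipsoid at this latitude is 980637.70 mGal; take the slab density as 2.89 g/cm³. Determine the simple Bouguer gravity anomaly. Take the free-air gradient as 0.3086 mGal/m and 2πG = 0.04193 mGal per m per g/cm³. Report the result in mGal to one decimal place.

Free-air correction = 0.3086 × 2952.4 = 911.11 mGal
Free-air anomaly = 980031.65 − 980637.70 + (911.11) = 305.06 mGal
Bouguer slab correction = 0.04193 × 2.89 × 2952.4 = 357.77 mGal
Simple Bouguer anomaly = 305.06 − (357.77) = -52.71 mGal

-52.7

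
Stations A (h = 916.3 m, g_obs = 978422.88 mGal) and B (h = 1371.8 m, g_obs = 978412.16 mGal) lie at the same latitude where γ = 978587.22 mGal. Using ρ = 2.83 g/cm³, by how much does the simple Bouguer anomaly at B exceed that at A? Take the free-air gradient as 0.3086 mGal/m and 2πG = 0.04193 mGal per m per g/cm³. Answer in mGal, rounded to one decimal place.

75.8

Δg_SB(A) = 978422.88 − 978587.22 + 0.3086×916.3 − 0.04193×2.83×916.3 = 9.70 mGal
Δg_SB(B) = 978412.16 − 978587.22 + 0.3086×1371.8 − 0.04193×2.83×1371.8 = 85.50 mGal
Difference = 85.50 − (9.70) = 75.80 mGal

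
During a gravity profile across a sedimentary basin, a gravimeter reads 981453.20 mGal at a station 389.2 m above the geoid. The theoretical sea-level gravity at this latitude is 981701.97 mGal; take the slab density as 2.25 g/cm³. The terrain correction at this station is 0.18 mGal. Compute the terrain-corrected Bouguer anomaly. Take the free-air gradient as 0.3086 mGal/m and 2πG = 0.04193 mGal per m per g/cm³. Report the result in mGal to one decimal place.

Free-air correction = 0.3086 × 389.2 = 120.11 mGal
Free-air anomaly = 981453.20 − 981701.97 + (120.11) = -128.66 mGal
Bouguer slab correction = 0.04193 × 2.25 × 389.2 = 36.72 mGal
Simple Bouguer anomaly = -128.66 − (36.72) = -165.38 mGal
Complete Bouguer anomaly = -165.38 + 0.18 = -165.20 mGal

-165.2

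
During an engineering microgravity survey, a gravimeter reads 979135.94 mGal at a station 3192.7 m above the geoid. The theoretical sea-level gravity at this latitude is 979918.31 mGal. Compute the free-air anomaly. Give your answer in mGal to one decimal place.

Free-air correction = 0.3086 × 3192.7 = 985.27 mGal
Free-air anomaly = 979135.94 − 979918.31 + (985.27) = 202.90 mGal

202.9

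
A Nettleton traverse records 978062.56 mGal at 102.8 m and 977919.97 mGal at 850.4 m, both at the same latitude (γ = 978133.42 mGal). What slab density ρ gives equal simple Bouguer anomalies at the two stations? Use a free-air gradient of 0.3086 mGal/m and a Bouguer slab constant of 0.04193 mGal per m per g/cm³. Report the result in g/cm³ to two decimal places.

Δg_obs = 977919.97 − 978062.56 = -142.59 mGal over Δh = 850.4 − 102.8 = 747.6 m
Equal Bouguer anomalies ⇒ Δg_obs + (0.3086 − 0.04193ρ)·Δh = 0
0.3086 − 0.04193ρ = −Δg_obs/Δh = 0.19073
ρ = (0.3086 − 0.19073) / 0.04193 = 2.81 g/cm³

2.81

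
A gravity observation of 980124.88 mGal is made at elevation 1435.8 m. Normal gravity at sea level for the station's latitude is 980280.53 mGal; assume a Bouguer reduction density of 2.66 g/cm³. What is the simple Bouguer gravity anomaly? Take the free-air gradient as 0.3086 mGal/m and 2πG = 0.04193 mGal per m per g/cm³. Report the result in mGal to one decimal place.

127.3

Free-air correction = 0.3086 × 1435.8 = 443.09 mGal
Free-air anomaly = 980124.88 − 980280.53 + (443.09) = 287.44 mGal
Bouguer slab correction = 0.04193 × 2.66 × 1435.8 = 160.14 mGal
Simple Bouguer anomaly = 287.44 − (160.14) = 127.30 mGal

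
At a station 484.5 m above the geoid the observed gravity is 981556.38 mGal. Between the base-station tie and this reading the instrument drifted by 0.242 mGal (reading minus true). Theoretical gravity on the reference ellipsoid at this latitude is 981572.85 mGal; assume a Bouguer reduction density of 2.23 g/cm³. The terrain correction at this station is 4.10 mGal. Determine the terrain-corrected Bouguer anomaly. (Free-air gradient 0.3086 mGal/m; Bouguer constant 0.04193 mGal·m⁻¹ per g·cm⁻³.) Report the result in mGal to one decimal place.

Drift-corrected reading = 981556.38 − (0.242) = 981556.138 mGal
Free-air correction = 0.3086 × 484.5 = 149.52 mGal
Free-air anomaly = 981556.138 − 981572.85 + (149.52) = 132.808 mGal
Bouguer slab correction = 0.04193 × 2.23 × 484.5 = 45.30 mGal
Simple Bouguer anomaly = 132.808 − (45.30) = 87.508 mGal
Complete Bouguer anomaly = 87.508 + 4.10 = 91.608 mGal

91.6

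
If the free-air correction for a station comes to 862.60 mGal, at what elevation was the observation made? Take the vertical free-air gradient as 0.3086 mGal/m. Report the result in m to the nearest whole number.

h = 862.60 / 0.3086 = 2795.20 m

2795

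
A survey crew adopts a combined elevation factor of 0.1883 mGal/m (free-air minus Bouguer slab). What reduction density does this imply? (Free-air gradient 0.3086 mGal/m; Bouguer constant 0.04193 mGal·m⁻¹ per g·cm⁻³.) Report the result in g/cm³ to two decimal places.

2.87

0.1883 = 0.3086 − 0.04193 × ρ
ρ = (0.3086 − 0.1883) / 0.04193 = 2.87 g/cm³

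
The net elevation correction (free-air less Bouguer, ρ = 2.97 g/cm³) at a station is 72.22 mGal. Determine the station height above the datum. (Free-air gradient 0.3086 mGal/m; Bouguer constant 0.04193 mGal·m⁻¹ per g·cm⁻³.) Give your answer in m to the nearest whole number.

Combined gradient = 0.3086 − 0.04193 × 2.97 = 0.1840679 mGal/m
h = 72.22 / 0.1840679 = 392.36 m

392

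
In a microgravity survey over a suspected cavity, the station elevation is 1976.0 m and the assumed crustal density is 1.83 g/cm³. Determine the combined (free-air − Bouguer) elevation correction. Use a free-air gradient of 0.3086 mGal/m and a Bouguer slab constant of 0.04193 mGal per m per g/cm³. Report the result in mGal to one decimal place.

458.2

Combined gradient = 0.3086 − 0.04193 × 1.83 = 0.2318681 mGal/m
Combined elevation correction = 0.2318681 × 1976.0 = 458.2 mGal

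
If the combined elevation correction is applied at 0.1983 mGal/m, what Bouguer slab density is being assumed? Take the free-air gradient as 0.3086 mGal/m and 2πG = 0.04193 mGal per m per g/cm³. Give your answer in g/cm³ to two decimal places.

0.1983 = 0.3086 − 0.04193 × ρ
ρ = (0.3086 − 0.1983) / 0.04193 = 2.63 g/cm³

2.63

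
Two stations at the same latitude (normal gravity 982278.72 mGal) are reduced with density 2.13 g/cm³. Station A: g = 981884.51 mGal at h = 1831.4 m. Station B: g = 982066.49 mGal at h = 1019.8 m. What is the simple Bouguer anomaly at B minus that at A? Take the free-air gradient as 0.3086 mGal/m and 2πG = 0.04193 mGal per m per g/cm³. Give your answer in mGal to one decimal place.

4.0

Δg_SB(A) = 981884.51 − 982278.72 + 0.3086×1831.4 − 0.04193×2.13×1831.4 = 7.40 mGal
Δg_SB(B) = 982066.49 − 982278.72 + 0.3086×1019.8 − 0.04193×2.13×1019.8 = 11.40 mGal
Difference = 11.40 − (7.40) = 4.00 mGal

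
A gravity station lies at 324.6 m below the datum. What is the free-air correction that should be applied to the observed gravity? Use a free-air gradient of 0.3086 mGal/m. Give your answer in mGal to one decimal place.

Free-air correction = 0.3086 × -324.6 = -100.2 mGal

-100.2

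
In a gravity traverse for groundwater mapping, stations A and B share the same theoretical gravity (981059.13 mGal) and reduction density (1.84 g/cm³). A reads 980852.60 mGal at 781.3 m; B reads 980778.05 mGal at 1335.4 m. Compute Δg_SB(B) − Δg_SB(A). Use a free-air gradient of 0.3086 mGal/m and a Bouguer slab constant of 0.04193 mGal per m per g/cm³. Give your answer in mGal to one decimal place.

53.7

Δg_SB(A) = 980852.60 − 981059.13 + 0.3086×781.3 − 0.04193×1.84×781.3 = -25.70 mGal
Δg_SB(B) = 980778.05 − 981059.13 + 0.3086×1335.4 − 0.04193×1.84×1335.4 = 28.00 mGal
Difference = 28.00 − (-25.70) = 53.70 mGal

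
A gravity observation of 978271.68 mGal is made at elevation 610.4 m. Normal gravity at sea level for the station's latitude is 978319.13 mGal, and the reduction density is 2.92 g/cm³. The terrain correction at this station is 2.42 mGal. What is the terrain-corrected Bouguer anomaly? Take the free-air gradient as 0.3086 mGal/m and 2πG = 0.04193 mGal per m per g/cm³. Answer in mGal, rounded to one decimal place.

68.6

Free-air correction = 0.3086 × 610.4 = 188.37 mGal
Free-air anomaly = 978271.68 − 978319.13 + (188.37) = 140.92 mGal
Bouguer slab correction = 0.04193 × 2.92 × 610.4 = 74.73 mGal
Simple Bouguer anomaly = 140.92 − (74.73) = 66.19 mGal
Complete Bouguer anomaly = 66.19 + 2.42 = 68.61 mGal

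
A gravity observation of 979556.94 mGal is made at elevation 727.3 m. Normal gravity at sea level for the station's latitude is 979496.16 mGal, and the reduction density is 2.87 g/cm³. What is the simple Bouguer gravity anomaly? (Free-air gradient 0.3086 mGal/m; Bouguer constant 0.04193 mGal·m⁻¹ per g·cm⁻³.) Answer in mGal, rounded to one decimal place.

197.7

Free-air correction = 0.3086 × 727.3 = 224.44 mGal
Free-air anomaly = 979556.94 − 979496.16 + (224.44) = 285.22 mGal
Bouguer slab correction = 0.04193 × 2.87 × 727.3 = 87.52 mGal
Simple Bouguer anomaly = 285.22 − (87.52) = 197.70 mGal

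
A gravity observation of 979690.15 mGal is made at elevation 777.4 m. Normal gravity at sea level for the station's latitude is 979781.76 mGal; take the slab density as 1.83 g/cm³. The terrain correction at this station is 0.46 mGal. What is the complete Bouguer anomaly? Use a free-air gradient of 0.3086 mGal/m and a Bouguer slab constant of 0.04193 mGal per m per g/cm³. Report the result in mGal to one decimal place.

89.1

Free-air correction = 0.3086 × 777.4 = 239.91 mGal
Free-air anomaly = 979690.15 − 979781.76 + (239.91) = 148.30 mGal
Bouguer slab correction = 0.04193 × 1.83 × 777.4 = 59.65 mGal
Simple Bouguer anomaly = 148.30 − (59.65) = 88.65 mGal
Complete Bouguer anomaly = 88.65 + 0.46 = 89.11 mGal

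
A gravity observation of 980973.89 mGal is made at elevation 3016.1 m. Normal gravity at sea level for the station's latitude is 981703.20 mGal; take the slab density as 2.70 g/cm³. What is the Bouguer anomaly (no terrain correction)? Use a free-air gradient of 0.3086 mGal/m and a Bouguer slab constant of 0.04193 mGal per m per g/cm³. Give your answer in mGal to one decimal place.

Free-air correction = 0.3086 × 3016.1 = 930.77 mGal
Free-air anomaly = 980973.89 − 981703.20 + (930.77) = 201.46 mGal
Bouguer slab correction = 0.04193 × 2.70 × 3016.1 = 341.46 mGal
Simple Bouguer anomaly = 201.46 − (341.46) = -140.00 mGal

-140.0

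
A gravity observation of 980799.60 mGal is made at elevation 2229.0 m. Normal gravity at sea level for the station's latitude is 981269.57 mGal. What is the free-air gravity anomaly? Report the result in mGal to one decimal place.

Free-air correction = 0.3086 × 2229.0 = 687.87 mGal
Free-air anomaly = 980799.60 − 981269.57 + (687.87) = 217.90 mGal

217.9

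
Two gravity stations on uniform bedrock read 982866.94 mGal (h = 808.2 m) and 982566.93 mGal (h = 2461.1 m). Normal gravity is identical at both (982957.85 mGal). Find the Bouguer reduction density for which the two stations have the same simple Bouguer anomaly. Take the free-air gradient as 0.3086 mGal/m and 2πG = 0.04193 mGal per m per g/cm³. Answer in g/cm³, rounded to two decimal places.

3.03

Δg_obs = 982566.93 − 982866.94 = -300.01 mGal over Δh = 2461.1 − 808.2 = 1652.9 m
Equal Bouguer anomalies ⇒ Δg_obs + (0.3086 − 0.04193ρ)·Δh = 0
0.3086 − 0.04193ρ = −Δg_obs/Δh = 0.18151
ρ = (0.3086 − 0.18151) / 0.04193 = 3.03 g/cm³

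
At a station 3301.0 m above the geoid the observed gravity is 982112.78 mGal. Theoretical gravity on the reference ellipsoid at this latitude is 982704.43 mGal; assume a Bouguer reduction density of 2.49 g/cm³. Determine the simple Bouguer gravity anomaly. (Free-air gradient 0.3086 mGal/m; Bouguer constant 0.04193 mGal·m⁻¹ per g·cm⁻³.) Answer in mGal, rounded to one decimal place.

82.4

Free-air correction = 0.3086 × 3301.0 = 1018.69 mGal
Free-air anomaly = 982112.78 − 982704.43 + (1018.69) = 427.04 mGal
Bouguer slab correction = 0.04193 × 2.49 × 3301.0 = 344.64 mGal
Simple Bouguer anomaly = 427.04 − (344.64) = 82.40 mGal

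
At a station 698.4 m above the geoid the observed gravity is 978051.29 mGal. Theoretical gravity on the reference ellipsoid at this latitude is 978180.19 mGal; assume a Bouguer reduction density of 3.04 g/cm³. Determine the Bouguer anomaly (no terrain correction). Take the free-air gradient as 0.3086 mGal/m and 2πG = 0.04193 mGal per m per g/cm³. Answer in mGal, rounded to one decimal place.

Free-air correction = 0.3086 × 698.4 = 215.53 mGal
Free-air anomaly = 978051.29 − 978180.19 + (215.53) = 86.63 mGal
Bouguer slab correction = 0.04193 × 3.04 × 698.4 = 89.02 mGal
Simple Bouguer anomaly = 86.63 − (89.02) = -2.39 mGal

-2.4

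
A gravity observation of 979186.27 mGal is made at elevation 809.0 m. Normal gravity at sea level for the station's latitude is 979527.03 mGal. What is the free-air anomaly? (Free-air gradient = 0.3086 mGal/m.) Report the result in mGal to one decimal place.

-91.1

Free-air correction = 0.3086 × 809.0 = 249.66 mGal
Free-air anomaly = 979186.27 − 979527.03 + (249.66) = -91.10 mGal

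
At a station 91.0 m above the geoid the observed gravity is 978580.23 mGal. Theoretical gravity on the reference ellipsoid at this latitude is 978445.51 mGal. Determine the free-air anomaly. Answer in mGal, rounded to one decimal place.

Free-air correction = 0.3086 × 91.0 = 28.08 mGal
Free-air anomaly = 978580.23 − 978445.51 + (28.08) = 162.80 mGal

162.8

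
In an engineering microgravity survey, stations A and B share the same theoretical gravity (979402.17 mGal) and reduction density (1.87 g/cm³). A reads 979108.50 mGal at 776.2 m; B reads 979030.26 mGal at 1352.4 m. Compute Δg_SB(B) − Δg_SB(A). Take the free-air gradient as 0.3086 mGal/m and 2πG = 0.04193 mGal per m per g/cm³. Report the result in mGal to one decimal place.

54.4

Δg_SB(A) = 979108.50 − 979402.17 + 0.3086×776.2 − 0.04193×1.87×776.2 = -115.00 mGal
Δg_SB(B) = 979030.26 − 979402.17 + 0.3086×1352.4 − 0.04193×1.87×1352.4 = -60.60 mGal
Difference = -60.60 − (-115.00) = 54.40 mGal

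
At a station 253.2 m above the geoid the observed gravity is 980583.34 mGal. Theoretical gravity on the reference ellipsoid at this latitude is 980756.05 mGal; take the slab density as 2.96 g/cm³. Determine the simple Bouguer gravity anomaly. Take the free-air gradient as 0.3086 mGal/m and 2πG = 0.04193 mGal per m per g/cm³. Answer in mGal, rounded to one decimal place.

Free-air correction = 0.3086 × 253.2 = 78.14 mGal
Free-air anomaly = 980583.34 − 980756.05 + (78.14) = -94.57 mGal
Bouguer slab correction = 0.04193 × 2.96 × 253.2 = 31.43 mGal
Simple Bouguer anomaly = -94.57 − (31.43) = -126.00 mGal

-126.0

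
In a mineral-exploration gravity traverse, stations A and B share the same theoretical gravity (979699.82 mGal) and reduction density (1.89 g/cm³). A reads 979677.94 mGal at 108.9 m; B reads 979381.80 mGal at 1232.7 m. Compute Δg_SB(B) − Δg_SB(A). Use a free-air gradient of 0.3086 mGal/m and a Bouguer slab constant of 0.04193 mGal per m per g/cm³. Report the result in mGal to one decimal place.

-38.4

Δg_SB(A) = 979677.94 − 979699.82 + 0.3086×108.9 − 0.04193×1.89×108.9 = 3.10 mGal
Δg_SB(B) = 979381.80 − 979699.82 + 0.3086×1232.7 − 0.04193×1.89×1232.7 = -35.30 mGal
Difference = -35.30 − (3.10) = -38.40 mGal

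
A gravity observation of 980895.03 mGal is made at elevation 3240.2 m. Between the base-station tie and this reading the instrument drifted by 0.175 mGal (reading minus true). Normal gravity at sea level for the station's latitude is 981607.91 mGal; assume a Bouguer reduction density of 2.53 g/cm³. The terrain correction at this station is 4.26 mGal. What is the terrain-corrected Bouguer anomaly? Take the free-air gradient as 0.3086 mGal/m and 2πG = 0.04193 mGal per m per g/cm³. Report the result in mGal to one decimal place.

Drift-corrected reading = 980895.03 − (0.175) = 980894.855 mGal
Free-air correction = 0.3086 × 3240.2 = 999.93 mGal
Free-air anomaly = 980894.855 − 981607.91 + (999.93) = 286.875 mGal
Bouguer slab correction = 0.04193 × 2.53 × 3240.2 = 343.73 mGal
Simple Bouguer anomaly = 286.875 − (343.73) = -56.855 mGal
Complete Bouguer anomaly = -56.855 + 4.26 = -52.595 mGal

-52.6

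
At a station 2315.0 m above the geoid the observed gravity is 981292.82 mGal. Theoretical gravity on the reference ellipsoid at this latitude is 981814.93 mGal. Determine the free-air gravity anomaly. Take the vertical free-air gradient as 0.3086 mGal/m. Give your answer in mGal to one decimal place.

Free-air correction = 0.3086 × 2315.0 = 714.41 mGal
Free-air anomaly = 981292.82 − 981814.93 + (714.41) = 192.30 mGal

192.3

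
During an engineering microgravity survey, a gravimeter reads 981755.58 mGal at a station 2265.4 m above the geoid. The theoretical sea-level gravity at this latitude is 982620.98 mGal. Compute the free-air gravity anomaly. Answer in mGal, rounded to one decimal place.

-166.3

Free-air correction = 0.3086 × 2265.4 = 699.10 mGal
Free-air anomaly = 981755.58 − 982620.98 + (699.10) = -166.30 mGal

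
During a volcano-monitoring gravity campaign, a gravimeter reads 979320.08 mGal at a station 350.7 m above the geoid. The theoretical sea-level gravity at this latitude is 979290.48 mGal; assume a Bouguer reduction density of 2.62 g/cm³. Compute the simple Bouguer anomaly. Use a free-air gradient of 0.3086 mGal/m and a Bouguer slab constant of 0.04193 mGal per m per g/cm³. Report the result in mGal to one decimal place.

99.3

Free-air correction = 0.3086 × 350.7 = 108.23 mGal
Free-air anomaly = 979320.08 − 979290.48 + (108.23) = 137.83 mGal
Bouguer slab correction = 0.04193 × 2.62 × 350.7 = 38.53 mGal
Simple Bouguer anomaly = 137.83 − (38.53) = 99.30 mGal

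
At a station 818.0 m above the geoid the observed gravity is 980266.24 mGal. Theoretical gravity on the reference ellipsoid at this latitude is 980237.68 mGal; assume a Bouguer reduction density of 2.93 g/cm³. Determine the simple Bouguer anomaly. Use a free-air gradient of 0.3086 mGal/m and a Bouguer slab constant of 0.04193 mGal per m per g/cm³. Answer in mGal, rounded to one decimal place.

180.5

Free-air correction = 0.3086 × 818.0 = 252.43 mGal
Free-air anomaly = 980266.24 − 980237.68 + (252.43) = 280.99 mGal
Bouguer slab correction = 0.04193 × 2.93 × 818.0 = 100.50 mGal
Simple Bouguer anomaly = 280.99 − (100.50) = 180.49 mGal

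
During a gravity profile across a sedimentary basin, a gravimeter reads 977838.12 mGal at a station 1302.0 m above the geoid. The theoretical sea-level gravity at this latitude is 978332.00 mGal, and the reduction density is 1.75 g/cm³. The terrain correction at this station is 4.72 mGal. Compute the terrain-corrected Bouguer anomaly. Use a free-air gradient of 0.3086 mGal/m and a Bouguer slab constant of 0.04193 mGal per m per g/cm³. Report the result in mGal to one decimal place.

Free-air correction = 0.3086 × 1302.0 = 401.80 mGal
Free-air anomaly = 977838.12 − 978332.00 + (401.80) = -92.08 mGal
Bouguer slab correction = 0.04193 × 1.75 × 1302.0 = 95.54 mGal
Simple Bouguer anomaly = -92.08 − (95.54) = -187.62 mGal
Complete Bouguer anomaly = -187.62 + 4.72 = -182.90 mGal

-182.9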